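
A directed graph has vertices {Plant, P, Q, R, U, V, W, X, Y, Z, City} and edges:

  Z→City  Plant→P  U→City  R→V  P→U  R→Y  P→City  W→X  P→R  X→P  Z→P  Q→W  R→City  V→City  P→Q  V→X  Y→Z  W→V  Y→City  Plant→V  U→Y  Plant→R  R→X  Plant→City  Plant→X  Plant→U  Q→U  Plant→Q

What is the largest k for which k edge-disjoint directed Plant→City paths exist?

7

Assign every edge capacity 1; by Menger, the answer equals the max flow.
Path Plant→City (+1); total 1.
Path Plant→P→City (+1); total 2.
Path Plant→R→City (+1); total 3.
Path Plant→U→City (+1); total 4.
Path Plant→V→City (+1); total 5.
Path Plant→Q→U→Y→City (+1); total 6.
Path Plant→X→P→R→Y→Z→City (+1); total 7.
No residual Plant→City path; max flow = 7.
Certifying cut of size 7: {Plant→City, Plant→P, Plant→Q, Plant→R, Plant→U, Plant→V, Plant→X}.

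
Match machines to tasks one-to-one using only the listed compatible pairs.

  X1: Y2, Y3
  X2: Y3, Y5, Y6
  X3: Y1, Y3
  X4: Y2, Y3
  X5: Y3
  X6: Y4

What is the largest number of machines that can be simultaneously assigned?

5

Unit-capacity flow: source→left, listed edges, right→sink; max matching = max flow.
Augmenting path X1→Y2 (+1); matched 1.
Augmenting path X2→Y3 (+1); matched 2.
Augmenting path X3→Y1 (+1); matched 3.
Augmenting path X6→Y4 (+1); matched 4.
Augmenting path X4→Y3→X2→Y5 (+1); matched 5.
No augmenting path remains; maximum matching = 5.
König certificate: {X2, X3, X6, Y2, Y3} is a vertex cover of size 5 (every listed pair touches it), so no matching can be larger.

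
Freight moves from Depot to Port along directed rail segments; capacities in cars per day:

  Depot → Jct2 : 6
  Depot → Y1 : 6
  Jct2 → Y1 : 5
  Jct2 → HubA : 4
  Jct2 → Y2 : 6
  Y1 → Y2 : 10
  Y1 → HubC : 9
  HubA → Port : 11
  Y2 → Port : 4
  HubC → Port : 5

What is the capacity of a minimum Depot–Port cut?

Augment Depot→Jct2→HubA→Port: bottleneck 4, flow now 4.
Augment Depot→Jct2→Y2→Port: bottleneck 2, flow now 6.
Augment Depot→Y1→Y2→Port: bottleneck 2, flow now 8.
Augment Depot→Y1→HubC→Port: bottleneck 4, flow now 12.
No augmenting path remains; maximum flow = 12.
By max-flow min-cut, the minimum cut capacity equals the max flow.
In the residual graph, reachable from Depot: {Depot}.
Min-cut edges: Depot→Jct2 (6), Depot→Y1 (6); capacity 6 + 6 = 12.

12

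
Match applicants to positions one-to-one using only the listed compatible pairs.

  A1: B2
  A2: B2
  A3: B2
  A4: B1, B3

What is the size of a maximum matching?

2

Unit-capacity flow: source→left, listed edges, right→sink; max matching = max flow.
Augmenting path A1→B2 (+1); matched 1.
Augmenting path A4→B1 (+1); matched 2.
No augmenting path remains; maximum matching = 2.
König certificate: {A4, B2} is a vertex cover of size 2 (every listed pair touches it), so no matching can be larger.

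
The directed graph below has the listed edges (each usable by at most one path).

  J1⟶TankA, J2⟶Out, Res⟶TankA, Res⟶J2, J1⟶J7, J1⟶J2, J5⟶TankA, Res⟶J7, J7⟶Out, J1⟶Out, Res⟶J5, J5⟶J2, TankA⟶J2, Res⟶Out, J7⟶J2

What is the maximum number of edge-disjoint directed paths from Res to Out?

3

Assign every edge capacity 1; by Menger, the answer equals the max flow.
Path Res→Out (+1); total 1.
Path Res→J7→Out (+1); total 2.
Path Res→J2→Out (+1); total 3.
No residual Res→Out path; max flow = 3.
Certifying cut of size 3: {J2→Out, Res→J7, Res→Out}.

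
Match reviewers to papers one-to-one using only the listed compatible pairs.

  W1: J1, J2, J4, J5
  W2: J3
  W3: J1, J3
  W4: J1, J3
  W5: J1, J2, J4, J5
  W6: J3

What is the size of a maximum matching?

Unit-capacity flow: source→left, listed edges, right→sink; max matching = max flow.
Augmenting path W1→J1 (+1); matched 1.
Augmenting path W2→J3 (+1); matched 2.
Augmenting path W5→J2 (+1); matched 3.
Augmenting path W3→J1→W1→J4 (+1); matched 4.
No augmenting path remains; maximum matching = 4.
König certificate: {W1, W5, J1, J3} is a vertex cover of size 4 (every listed pair touches it), so no matching can be larger.

4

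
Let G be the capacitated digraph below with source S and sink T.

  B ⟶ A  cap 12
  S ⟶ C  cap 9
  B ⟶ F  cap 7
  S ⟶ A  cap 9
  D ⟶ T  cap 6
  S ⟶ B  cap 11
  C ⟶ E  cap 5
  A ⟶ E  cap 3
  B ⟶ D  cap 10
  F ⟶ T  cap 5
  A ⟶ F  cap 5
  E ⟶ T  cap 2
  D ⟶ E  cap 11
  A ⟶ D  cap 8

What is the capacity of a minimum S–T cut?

Augment S→A→D→T: bottleneck 6, flow now 6.
Augment S→A→E→T: bottleneck 2, flow now 8.
Augment S→A→F→T: bottleneck 1, flow now 9.
Augment S→B→F→T: bottleneck 4, flow now 13.
No augmenting path remains; maximum flow = 13.
By max-flow min-cut, the minimum cut capacity equals the max flow.
In the residual graph, reachable from S: {S, A, B, C, D, E, F}.
Min-cut edges: D→T (6), E→T (2), F→T (5); capacity 6 + 2 + 5 = 13.

13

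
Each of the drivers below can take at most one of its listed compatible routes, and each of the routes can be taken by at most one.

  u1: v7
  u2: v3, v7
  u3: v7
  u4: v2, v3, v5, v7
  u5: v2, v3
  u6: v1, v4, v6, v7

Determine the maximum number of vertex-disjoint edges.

Unit-capacity flow: source→left, listed edges, right→sink; max matching = max flow.
Augmenting path u1→v7 (+1); matched 1.
Augmenting path u2→v3 (+1); matched 2.
Augmenting path u4→v2 (+1); matched 3.
Augmenting path u6→v1 (+1); matched 4.
Augmenting path u5→v2→u4→v5 (+1); matched 5.
No augmenting path remains; maximum matching = 5.
König certificate: {u2, u4, u5, u6, v7} is a vertex cover of size 5 (every listed pair touches it), so no matching can be larger.

5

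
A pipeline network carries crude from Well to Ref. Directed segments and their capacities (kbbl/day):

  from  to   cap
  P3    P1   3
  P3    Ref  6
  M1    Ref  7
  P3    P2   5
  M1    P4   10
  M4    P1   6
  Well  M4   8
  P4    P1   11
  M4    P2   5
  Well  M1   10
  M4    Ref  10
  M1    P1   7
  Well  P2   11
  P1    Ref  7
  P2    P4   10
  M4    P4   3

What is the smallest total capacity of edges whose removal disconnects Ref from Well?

Augment Well→M4→Ref: bottleneck 8, flow now 8.
Augment Well→M1→Ref: bottleneck 7, flow now 15.
Augment Well→M1→P1→Ref: bottleneck 3, flow now 18.
Augment Well→P2→P4→P1→Ref: bottleneck 4, flow now 22.
No augmenting path remains; maximum flow = 22.
By max-flow min-cut, the minimum cut capacity equals the max flow.
In the residual graph, reachable from Well: {Well, P2, M1, P4, P1}.
Min-cut edges: Well→M4 (8), M1→Ref (7), P1→Ref (7); capacity 8 + 7 + 7 = 22.

22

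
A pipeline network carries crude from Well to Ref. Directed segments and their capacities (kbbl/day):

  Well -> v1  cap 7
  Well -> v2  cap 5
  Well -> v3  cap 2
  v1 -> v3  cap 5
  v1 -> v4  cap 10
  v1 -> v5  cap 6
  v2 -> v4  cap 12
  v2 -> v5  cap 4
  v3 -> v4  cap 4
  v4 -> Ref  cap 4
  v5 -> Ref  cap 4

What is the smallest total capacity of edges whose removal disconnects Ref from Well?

8

Augment Well→v1→v4→Ref: bottleneck 4, flow now 4.
Augment Well→v1→v5→Ref: bottleneck 3, flow now 7.
Augment Well→v2→v5→Ref: bottleneck 1, flow now 8.
No augmenting path remains; maximum flow = 8.
By max-flow min-cut, the minimum cut capacity equals the max flow.
In the residual graph, reachable from Well: {Well, v1, v2, v3, v4, v5}.
Min-cut edges: v4→Ref (4), v5→Ref (4); capacity 4 + 4 = 8.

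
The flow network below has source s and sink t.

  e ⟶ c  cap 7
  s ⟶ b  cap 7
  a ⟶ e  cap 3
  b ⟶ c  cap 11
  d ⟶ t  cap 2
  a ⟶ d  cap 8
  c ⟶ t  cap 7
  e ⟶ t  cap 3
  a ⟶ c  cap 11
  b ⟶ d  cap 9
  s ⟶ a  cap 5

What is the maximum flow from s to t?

Augment s→a→c→t: bottleneck 5, flow now 5.
Augment s→b→c→t: bottleneck 2, flow now 7.
Augment s→b→d→t: bottleneck 2, flow now 9.
Augment s→b→c→a→e→t: bottleneck 3, flow now 12. (uses reverse residual edge)
No augmenting path remains; maximum flow = 12.
In the residual graph, reachable from s: {s}.
Min-cut edges: s→a (5), s→b (7); capacity 5 + 7 = 12.
This cut is saturated, so no flow can exceed 12.

12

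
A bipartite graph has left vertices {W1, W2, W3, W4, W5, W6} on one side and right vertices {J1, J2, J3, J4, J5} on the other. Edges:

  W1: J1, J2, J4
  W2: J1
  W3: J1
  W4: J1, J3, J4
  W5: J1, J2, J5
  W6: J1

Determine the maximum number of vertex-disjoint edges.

4

Unit-capacity flow: source→left, listed edges, right→sink; max matching = max flow.
Augmenting path W1→J1 (+1); matched 1.
Augmenting path W4→J3 (+1); matched 2.
Augmenting path W5→J2 (+1); matched 3.
Augmenting path W2→J1→W1→J4 (+1); matched 4.
No augmenting path remains; maximum matching = 4.
König certificate: {W1, W4, W5, J1} is a vertex cover of size 4 (every listed pair touches it), so no matching can be larger.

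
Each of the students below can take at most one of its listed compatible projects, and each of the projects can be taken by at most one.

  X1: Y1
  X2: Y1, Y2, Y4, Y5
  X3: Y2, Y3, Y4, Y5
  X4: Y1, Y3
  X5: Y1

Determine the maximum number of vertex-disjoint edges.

Unit-capacity flow: source→left, listed edges, right→sink; max matching = max flow.
Augmenting path X1→Y1 (+1); matched 1.
Augmenting path X2→Y2 (+1); matched 2.
Augmenting path X3→Y3 (+1); matched 3.
Augmenting path X4→Y3→X3→Y4 (+1); matched 4.
No augmenting path remains; maximum matching = 4.
König certificate: {X2, X3, X4, Y1} is a vertex cover of size 4 (every listed pair touches it), so no matching can be larger.

4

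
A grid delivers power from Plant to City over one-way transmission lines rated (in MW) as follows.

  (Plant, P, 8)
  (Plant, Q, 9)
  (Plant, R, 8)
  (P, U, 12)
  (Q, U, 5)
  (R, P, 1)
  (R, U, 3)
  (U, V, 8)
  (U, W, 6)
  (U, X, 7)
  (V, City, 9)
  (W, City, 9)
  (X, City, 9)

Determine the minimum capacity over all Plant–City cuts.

Augment Plant→P→U→V→City: bottleneck 8, flow now 8.
Augment Plant→Q→U→W→City: bottleneck 5, flow now 13.
Augment Plant→R→U→W→City: bottleneck 1, flow now 14.
Augment Plant→R→U→X→City: bottleneck 2, flow now 16.
Augment Plant→R→P→U→X→City: bottleneck 1, flow now 17.
No augmenting path remains; maximum flow = 17.
By max-flow min-cut, the minimum cut capacity equals the max flow.
In the residual graph, reachable from Plant: {Plant, Q, R}.
Min-cut edges: Plant→P (8), Q→U (5), R→P (1), R→U (3); capacity 8 + 5 + 1 + 3 = 17.

17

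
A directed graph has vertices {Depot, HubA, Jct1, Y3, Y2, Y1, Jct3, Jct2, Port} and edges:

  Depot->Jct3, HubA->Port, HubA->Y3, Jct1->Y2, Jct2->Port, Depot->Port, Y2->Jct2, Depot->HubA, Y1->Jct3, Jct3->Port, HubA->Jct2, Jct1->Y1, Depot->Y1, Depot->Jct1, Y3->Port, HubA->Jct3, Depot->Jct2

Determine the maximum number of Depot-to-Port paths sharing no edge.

4

Assign every edge capacity 1; by Menger, the answer equals the max flow.
Path Depot→Port (+1); total 1.
Path Depot→HubA→Port (+1); total 2.
Path Depot→Jct3→Port (+1); total 3.
Path Depot→Jct2→Port (+1); total 4.
No residual Depot→Port path; max flow = 4.
Certifying cut of size 4: {Depot→HubA, Depot→Port, Jct2→Port, Jct3→Port}.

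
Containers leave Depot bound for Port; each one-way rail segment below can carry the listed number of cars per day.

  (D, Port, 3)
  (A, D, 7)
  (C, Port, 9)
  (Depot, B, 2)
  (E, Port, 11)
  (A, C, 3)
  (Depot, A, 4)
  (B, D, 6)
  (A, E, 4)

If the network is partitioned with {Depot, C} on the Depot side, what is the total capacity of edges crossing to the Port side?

Edges leaving {Depot, C}: Depot→A (4), Depot→B (2), C→Port (9).
Cut capacity = 4 + 2 + 9 = 15.

15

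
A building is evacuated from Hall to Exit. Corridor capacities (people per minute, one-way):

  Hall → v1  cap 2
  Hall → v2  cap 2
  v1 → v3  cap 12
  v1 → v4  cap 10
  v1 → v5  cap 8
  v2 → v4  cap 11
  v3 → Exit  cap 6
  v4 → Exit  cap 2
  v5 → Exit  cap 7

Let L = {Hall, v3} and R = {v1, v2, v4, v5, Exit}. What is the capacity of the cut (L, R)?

10

Edges leaving {Hall, v3}: Hall→v1 (2), Hall→v2 (2), v3→Exit (6).
Cut capacity = 2 + 2 + 6 = 10.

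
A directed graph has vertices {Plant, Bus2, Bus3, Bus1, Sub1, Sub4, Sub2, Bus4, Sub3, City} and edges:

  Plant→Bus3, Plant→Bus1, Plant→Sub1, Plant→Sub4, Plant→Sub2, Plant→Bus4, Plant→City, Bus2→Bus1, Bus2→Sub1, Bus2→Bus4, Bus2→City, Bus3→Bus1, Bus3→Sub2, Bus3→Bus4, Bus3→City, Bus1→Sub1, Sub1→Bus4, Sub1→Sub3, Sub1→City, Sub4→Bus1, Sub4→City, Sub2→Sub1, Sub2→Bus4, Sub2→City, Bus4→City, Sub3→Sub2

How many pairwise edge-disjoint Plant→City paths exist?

Assign every edge capacity 1; by Menger, the answer equals the max flow.
Path Plant→City (+1); total 1.
Path Plant→Bus3→City (+1); total 2.
Path Plant→Sub1→City (+1); total 3.
Path Plant→Sub4→City (+1); total 4.
Path Plant→Sub2→City (+1); total 5.
Path Plant→Bus4→City (+1); total 6.
No residual Plant→City path; max flow = 6.
Certifying cut of size 6: {Bus4→City, Plant→Bus3, Plant→City, Plant→Sub4, Sub1→City, Sub2→City}.

6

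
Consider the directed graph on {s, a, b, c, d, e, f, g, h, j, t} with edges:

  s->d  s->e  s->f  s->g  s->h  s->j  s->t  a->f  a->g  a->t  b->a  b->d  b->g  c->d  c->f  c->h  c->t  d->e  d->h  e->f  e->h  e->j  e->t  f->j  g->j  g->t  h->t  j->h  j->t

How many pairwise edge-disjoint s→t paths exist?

5

Assign every edge capacity 1; by Menger, the answer equals the max flow.
Path s→t (+1); total 1.
Path s→e→t (+1); total 2.
Path s→g→t (+1); total 3.
Path s→h→t (+1); total 4.
Path s→j→t (+1); total 5.
No residual s→t path; max flow = 5.
Certifying cut of size 5: {e→t, h→t, j→t, s→g, s→t}.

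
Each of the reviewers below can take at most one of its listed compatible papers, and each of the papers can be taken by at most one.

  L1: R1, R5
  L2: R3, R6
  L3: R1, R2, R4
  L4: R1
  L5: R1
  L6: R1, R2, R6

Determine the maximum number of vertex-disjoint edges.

Unit-capacity flow: source→left, listed edges, right→sink; max matching = max flow.
Augmenting path L1→R1 (+1); matched 1.
Augmenting path L2→R3 (+1); matched 2.
Augmenting path L3→R2 (+1); matched 3.
Augmenting path L6→R6 (+1); matched 4.
Augmenting path L4→R1→L1→R5 (+1); matched 5.
No augmenting path remains; maximum matching = 5.
König certificate: {L1, L2, L3, L6, R1} is a vertex cover of size 5 (every listed pair touches it), so no matching can be larger.

5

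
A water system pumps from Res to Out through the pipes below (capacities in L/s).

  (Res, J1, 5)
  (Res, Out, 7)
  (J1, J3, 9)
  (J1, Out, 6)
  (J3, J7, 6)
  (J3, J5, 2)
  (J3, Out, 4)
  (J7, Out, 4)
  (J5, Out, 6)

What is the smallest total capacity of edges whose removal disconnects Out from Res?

Augment Res→Out: bottleneck 7, flow now 7.
Augment Res→J1→Out: bottleneck 5, flow now 12.
No augmenting path remains; maximum flow = 12.
By max-flow min-cut, the minimum cut capacity equals the max flow.
In the residual graph, reachable from Res: {Res}.
Min-cut edges: Res→J1 (5), Res→Out (7); capacity 5 + 7 = 12.

12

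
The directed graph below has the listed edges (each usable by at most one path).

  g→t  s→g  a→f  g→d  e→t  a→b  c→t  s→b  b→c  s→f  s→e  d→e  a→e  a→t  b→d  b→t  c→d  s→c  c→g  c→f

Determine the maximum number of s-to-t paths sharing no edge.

4

Assign every edge capacity 1; by Menger, the answer equals the max flow.
Path s→b→t (+1); total 1.
Path s→c→t (+1); total 2.
Path s→e→t (+1); total 3.
Path s→g→t (+1); total 4.
No residual s→t path; max flow = 4.
Certifying cut of size 4: {s→b, s→c, s→e, s→g}.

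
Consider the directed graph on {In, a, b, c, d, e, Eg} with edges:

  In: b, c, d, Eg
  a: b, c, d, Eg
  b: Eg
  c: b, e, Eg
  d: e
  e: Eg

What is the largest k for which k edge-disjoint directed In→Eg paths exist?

Assign every edge capacity 1; by Menger, the answer equals the max flow.
Path In→Eg (+1); total 1.
Path In→b→Eg (+1); total 2.
Path In→c→Eg (+1); total 3.
Path In→d→e→Eg (+1); total 4.
No residual In→Eg path; max flow = 4.
Certifying cut of size 4: {In→Eg, In→b, In→c, In→d}.

4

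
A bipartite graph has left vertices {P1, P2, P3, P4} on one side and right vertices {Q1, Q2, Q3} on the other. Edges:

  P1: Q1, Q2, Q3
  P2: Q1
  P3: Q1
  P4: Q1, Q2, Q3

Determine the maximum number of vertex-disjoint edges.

3

Unit-capacity flow: source→left, listed edges, right→sink; max matching = max flow.
Augmenting path P1→Q1 (+1); matched 1.
Augmenting path P4→Q2 (+1); matched 2.
Augmenting path P2→Q1→P1→Q3 (+1); matched 3.
No augmenting path remains; maximum matching = 3.
König certificate: {P1, P4, Q1} is a vertex cover of size 3 (every listed pair touches it), so no matching can be larger.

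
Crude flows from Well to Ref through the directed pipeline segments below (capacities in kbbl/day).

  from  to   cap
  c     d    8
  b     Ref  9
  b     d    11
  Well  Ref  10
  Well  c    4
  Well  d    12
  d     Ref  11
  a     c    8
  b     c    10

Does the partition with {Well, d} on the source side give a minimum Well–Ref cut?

No — its capacity is 25, but the minimum cut has capacity 21.

Given cut capacity: 4 + 10 + 11 = 25.
Augment Well→Ref: bottleneck 10, flow now 10.
Augment Well→d→Ref: bottleneck 11, flow now 21.
No augmenting path remains; maximum flow = 21.
In the residual graph, reachable from Well: {Well, c, d}.
Min-cut edges: Well→Ref (10), d→Ref (11); capacity 10 + 11 = 21.
Cut capacity 25 exceeds the max flow 21, so it is not minimum.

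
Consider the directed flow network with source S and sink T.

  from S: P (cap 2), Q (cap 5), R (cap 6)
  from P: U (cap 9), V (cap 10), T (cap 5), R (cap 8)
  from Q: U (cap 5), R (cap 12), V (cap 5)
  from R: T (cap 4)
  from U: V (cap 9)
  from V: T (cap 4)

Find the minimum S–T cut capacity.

Augment S→P→T: bottleneck 2, flow now 2.
Augment S→R→T: bottleneck 4, flow now 6.
Augment S→Q→V→T: bottleneck 4, flow now 10.
No augmenting path remains; maximum flow = 10.
By max-flow min-cut, the minimum cut capacity equals the max flow.
In the residual graph, reachable from S: {S, Q, R, U, V}.
Min-cut edges: S→P (2), R→T (4), V→T (4); capacity 2 + 4 + 4 = 10.

10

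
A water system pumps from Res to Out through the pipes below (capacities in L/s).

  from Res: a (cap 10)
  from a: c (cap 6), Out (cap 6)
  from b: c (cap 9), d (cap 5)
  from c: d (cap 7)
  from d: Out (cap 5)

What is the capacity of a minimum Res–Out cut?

10

Augment Res→a→Out: bottleneck 6, flow now 6.
Augment Res→a→c→d→Out: bottleneck 4, flow now 10.
No augmenting path remains; maximum flow = 10.
By max-flow min-cut, the minimum cut capacity equals the max flow.
In the residual graph, reachable from Res: {Res}.
Min-cut edges: Res→a (10); capacity 10 = 10.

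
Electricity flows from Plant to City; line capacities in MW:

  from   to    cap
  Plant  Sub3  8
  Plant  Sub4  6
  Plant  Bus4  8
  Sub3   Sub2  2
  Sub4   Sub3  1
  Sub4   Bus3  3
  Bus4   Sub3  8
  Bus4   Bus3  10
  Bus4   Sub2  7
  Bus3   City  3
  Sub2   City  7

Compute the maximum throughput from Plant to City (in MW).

Augment Plant→Sub3→Sub2→City: bottleneck 2, flow now 2.
Augment Plant→Sub4→Bus3→City: bottleneck 3, flow now 5.
Augment Plant→Bus4→Sub2→City: bottleneck 5, flow now 10.
No augmenting path remains; maximum flow = 10.
In the residual graph, reachable from Plant: {Plant, Sub3, Sub4, Bus4, Bus3, Sub2}.
Min-cut edges: Bus3→City (3), Sub2→City (7); capacity 3 + 7 = 10.
This cut is saturated, so no flow can exceed 10.

10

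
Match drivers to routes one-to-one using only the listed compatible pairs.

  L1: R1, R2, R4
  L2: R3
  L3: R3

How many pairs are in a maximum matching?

2

Unit-capacity flow: source→left, listed edges, right→sink; max matching = max flow.
Augmenting path L1→R1 (+1); matched 1.
Augmenting path L2→R3 (+1); matched 2.
No augmenting path remains; maximum matching = 2.
König certificate: {L1, R3} is a vertex cover of size 2 (every listed pair touches it), so no matching can be larger.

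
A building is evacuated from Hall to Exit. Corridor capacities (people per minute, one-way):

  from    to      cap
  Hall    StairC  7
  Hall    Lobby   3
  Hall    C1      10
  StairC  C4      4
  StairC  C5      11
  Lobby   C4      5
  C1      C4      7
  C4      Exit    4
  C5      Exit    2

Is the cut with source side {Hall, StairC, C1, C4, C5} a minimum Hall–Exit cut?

No — its capacity is 9, but the minimum cut has capacity 6.

Given cut capacity: 3 + 4 + 2 = 9.
Augment Hall→StairC→C4→Exit: bottleneck 4, flow now 4.
Augment Hall→StairC→C5→Exit: bottleneck 2, flow now 6.
No augmenting path remains; maximum flow = 6.
In the residual graph, reachable from Hall: {Hall, StairC, Lobby, C1, C4, C5}.
Min-cut edges: C4→Exit (4), C5→Exit (2); capacity 4 + 2 = 6.
Cut capacity 9 exceeds the max flow 6, so it is not minimum.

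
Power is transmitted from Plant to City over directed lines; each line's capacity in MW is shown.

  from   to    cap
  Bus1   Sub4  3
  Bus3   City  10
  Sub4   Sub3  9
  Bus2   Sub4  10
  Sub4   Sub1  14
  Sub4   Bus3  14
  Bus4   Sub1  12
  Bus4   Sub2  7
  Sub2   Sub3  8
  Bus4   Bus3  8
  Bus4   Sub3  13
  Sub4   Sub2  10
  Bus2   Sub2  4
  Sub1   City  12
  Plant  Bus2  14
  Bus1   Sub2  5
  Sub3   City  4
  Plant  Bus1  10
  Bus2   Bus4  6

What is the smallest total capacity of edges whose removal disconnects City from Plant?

21

Augment Plant→Bus2→Sub2→Sub3→City: bottleneck 4, flow now 4.
Augment Plant→Bus2→Bus4→Sub1→City: bottleneck 6, flow now 10.
Augment Plant→Bus2→Sub4→Sub1→City: bottleneck 4, flow now 14.
Augment Plant→Bus1→Sub4→Sub1→City: bottleneck 2, flow now 16.
Augment Plant→Bus1→Sub4→Bus3→City: bottleneck 1, flow now 17.
Augment Plant→Bus1→Sub2→Bus2→Sub4→Bus3→City: bottleneck 4, flow now 21. (uses reverse residual edge)
No augmenting path remains; maximum flow = 21.
By max-flow min-cut, the minimum cut capacity equals the max flow.
In the residual graph, reachable from Plant: {Plant, Bus1, Sub2, Sub3}.
Min-cut edges: Plant→Bus2 (14), Bus1→Sub4 (3), Sub3→City (4); capacity 14 + 3 + 4 = 21.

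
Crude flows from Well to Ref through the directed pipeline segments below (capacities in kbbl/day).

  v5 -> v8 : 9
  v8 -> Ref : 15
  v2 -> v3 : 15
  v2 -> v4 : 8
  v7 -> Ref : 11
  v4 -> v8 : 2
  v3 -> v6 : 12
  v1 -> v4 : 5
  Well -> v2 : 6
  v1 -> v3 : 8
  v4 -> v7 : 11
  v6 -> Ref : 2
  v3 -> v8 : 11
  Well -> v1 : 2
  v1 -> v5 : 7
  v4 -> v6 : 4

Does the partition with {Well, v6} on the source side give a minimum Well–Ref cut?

Given cut capacity: 2 + 6 + 2 = 10.
Augment Well→v1→v3→v6→Ref: bottleneck 2, flow now 2.
Augment Well→v2→v3→v8→Ref: bottleneck 6, flow now 8.
No augmenting path remains; maximum flow = 8.
In the residual graph, reachable from Well: {Well}.
Min-cut edges: Well→v1 (2), Well→v2 (6); capacity 2 + 6 = 8.
Cut capacity 10 exceeds the max flow 8, so it is not minimum.

No — its capacity is 10, but the minimum cut has capacity 8.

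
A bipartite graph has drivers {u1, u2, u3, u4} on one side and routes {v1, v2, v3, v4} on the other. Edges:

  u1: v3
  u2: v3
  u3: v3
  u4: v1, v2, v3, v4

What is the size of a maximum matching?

Unit-capacity flow: source→left, listed edges, right→sink; max matching = max flow.
Augmenting path u1→v3 (+1); matched 1.
Augmenting path u4→v1 (+1); matched 2.
No augmenting path remains; maximum matching = 2.
König certificate: {u4, v3} is a vertex cover of size 2 (every listed pair touches it), so no matching can be larger.

2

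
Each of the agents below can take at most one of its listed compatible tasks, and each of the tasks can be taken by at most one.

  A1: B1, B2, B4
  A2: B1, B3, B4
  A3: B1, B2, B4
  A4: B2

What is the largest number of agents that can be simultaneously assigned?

Unit-capacity flow: source→left, listed edges, right→sink; max matching = max flow.
Augmenting path A1→B1 (+1); matched 1.
Augmenting path A2→B3 (+1); matched 2.
Augmenting path A3→B2 (+1); matched 3.
Augmenting path A4→B2→A3→B4 (+1); matched 4.
No augmenting path remains; maximum matching = 4.
König certificate: {A1, A2, A3, A4} is a vertex cover of size 4 (every listed pair touches it), so no matching can be larger.

4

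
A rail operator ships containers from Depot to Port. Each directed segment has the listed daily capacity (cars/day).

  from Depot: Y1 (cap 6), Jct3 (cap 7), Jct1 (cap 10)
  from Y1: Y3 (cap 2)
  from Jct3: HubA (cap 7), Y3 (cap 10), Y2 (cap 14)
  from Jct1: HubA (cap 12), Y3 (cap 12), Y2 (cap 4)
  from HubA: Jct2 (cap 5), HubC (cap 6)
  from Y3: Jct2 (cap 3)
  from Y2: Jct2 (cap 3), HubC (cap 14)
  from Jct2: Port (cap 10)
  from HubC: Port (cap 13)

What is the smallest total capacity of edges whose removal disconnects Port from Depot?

Augment Depot→Y1→Y3→Jct2→Port: bottleneck 2, flow now 2.
Augment Depot→Jct3→HubA→Jct2→Port: bottleneck 5, flow now 7.
Augment Depot→Jct3→HubA→HubC→Port: bottleneck 2, flow now 9.
Augment Depot→Jct1→HubA→HubC→Port: bottleneck 4, flow now 13.
Augment Depot→Jct1→Y3→Jct2→Port: bottleneck 1, flow now 14.
Augment Depot→Jct1→Y2→Jct2→Port: bottleneck 2, flow now 16.
Augment Depot→Jct1→Y2→HubC→Port: bottleneck 2, flow now 18.
Augment Depot→Jct1→HubA→Jct3→Y2→HubC→Port: bottleneck 1, flow now 19. (uses reverse residual edge)
No augmenting path remains; maximum flow = 19.
By max-flow min-cut, the minimum cut capacity equals the max flow.
In the residual graph, reachable from Depot: {Depot, Y1}.
Min-cut edges: Depot→Jct3 (7), Depot→Jct1 (10), Y1→Y3 (2); capacity 7 + 10 + 2 = 19.

19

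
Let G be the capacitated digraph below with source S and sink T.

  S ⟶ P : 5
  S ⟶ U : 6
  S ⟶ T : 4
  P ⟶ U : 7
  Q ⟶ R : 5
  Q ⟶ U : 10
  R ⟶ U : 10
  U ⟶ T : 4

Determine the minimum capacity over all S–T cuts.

8

Augment S→T: bottleneck 4, flow now 4.
Augment S→U→T: bottleneck 4, flow now 8.
No augmenting path remains; maximum flow = 8.
By max-flow min-cut, the minimum cut capacity equals the max flow.
In the residual graph, reachable from S: {S, P, U}.
Min-cut edges: S→T (4), U→T (4); capacity 4 + 4 = 8.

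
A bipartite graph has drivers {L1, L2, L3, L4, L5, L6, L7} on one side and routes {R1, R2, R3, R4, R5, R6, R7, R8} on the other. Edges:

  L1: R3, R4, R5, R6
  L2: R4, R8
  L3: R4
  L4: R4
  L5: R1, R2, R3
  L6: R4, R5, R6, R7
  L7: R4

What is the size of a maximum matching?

Unit-capacity flow: source→left, listed edges, right→sink; max matching = max flow.
Augmenting path L1→R3 (+1); matched 1.
Augmenting path L2→R4 (+1); matched 2.
Augmenting path L5→R1 (+1); matched 3.
Augmenting path L6→R5 (+1); matched 4.
Augmenting path L3→R4→L2→R8 (+1); matched 5.
No augmenting path remains; maximum matching = 5.
König certificate: {L1, L2, L5, L6, R4} is a vertex cover of size 5 (every listed pair touches it), so no matching can be larger.

5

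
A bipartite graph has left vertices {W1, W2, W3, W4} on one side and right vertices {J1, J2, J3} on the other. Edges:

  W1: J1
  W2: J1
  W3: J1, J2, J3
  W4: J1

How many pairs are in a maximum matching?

Unit-capacity flow: source→left, listed edges, right→sink; max matching = max flow.
Augmenting path W1→J1 (+1); matched 1.
Augmenting path W3→J2 (+1); matched 2.
No augmenting path remains; maximum matching = 2.
König certificate: {W3, J1} is a vertex cover of size 2 (every listed pair touches it), so no matching can be larger.

2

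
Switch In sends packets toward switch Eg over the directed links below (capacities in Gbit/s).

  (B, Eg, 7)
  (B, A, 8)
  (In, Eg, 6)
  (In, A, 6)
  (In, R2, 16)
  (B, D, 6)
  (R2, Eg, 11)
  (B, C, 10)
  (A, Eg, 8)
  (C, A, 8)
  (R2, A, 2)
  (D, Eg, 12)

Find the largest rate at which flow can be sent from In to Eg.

25

Augment In→Eg: bottleneck 6, flow now 6.
Augment In→R2→Eg: bottleneck 11, flow now 17.
Augment In→A→Eg: bottleneck 6, flow now 23.
Augment In→R2→A→Eg: bottleneck 2, flow now 25.
No augmenting path remains; maximum flow = 25.
In the residual graph, reachable from In: {In, R2}.
Min-cut edges: In→A (6), In→Eg (6), R2→A (2), R2→Eg (11); capacity 6 + 6 + 2 + 11 = 25.
This cut is saturated, so no flow can exceed 25.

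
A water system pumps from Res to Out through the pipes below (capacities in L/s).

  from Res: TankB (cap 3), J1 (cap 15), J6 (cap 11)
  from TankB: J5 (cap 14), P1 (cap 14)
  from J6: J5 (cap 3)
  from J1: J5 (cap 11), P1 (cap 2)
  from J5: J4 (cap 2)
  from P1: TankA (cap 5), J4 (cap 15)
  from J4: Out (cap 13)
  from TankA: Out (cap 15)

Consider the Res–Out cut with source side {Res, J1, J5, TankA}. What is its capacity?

Edges leaving {Res, J1, J5, TankA}: Res→TankB (3), Res→J6 (11), J1→P1 (2), J5→J4 (2), TankA→Out (15).
Cut capacity = 3 + 11 + 2 + 2 + 15 = 33.

33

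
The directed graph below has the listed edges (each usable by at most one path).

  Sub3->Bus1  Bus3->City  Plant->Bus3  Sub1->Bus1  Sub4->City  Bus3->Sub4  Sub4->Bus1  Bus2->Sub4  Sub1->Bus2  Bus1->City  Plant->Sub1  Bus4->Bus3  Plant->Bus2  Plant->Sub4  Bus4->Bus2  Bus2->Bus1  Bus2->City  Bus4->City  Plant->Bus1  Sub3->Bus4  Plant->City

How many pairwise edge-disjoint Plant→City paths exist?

5

Assign every edge capacity 1; by Menger, the answer equals the max flow.
Path Plant→City (+1); total 1.
Path Plant→Bus3→City (+1); total 2.
Path Plant→Bus2→City (+1); total 3.
Path Plant→Sub4→City (+1); total 4.
Path Plant→Bus1→City (+1); total 5.
No residual Plant→City path; max flow = 5.
Certifying cut of size 5: {Bus1→City, Bus2→City, Plant→Bus3, Plant→City, Sub4→City}.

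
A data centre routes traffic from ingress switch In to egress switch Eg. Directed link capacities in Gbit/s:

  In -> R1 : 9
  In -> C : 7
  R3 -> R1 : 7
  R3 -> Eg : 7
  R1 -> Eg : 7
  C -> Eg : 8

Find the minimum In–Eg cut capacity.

Augment In→R1→Eg: bottleneck 7, flow now 7.
Augment In→C→Eg: bottleneck 7, flow now 14.
No augmenting path remains; maximum flow = 14.
By max-flow min-cut, the minimum cut capacity equals the max flow.
In the residual graph, reachable from In: {In, R1}.
Min-cut edges: In→C (7), R1→Eg (7); capacity 7 + 7 = 14.

14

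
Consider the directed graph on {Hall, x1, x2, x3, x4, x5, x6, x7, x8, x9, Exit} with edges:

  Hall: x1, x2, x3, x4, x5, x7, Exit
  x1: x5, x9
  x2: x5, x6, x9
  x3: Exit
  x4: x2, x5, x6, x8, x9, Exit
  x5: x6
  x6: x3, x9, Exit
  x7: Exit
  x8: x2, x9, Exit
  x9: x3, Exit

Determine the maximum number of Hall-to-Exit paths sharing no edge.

Assign every edge capacity 1; by Menger, the answer equals the max flow.
Path Hall→Exit (+1); total 1.
Path Hall→x3→Exit (+1); total 2.
Path Hall→x4→Exit (+1); total 3.
Path Hall→x7→Exit (+1); total 4.
Path Hall→x1→x9→Exit (+1); total 5.
Path Hall→x2→x6→Exit (+1); total 6.
No residual Hall→Exit path; max flow = 6.
Certifying cut of size 6: {Hall→Exit, Hall→x4, Hall→x7, x3→Exit, x6→Exit, x9→Exit}.

6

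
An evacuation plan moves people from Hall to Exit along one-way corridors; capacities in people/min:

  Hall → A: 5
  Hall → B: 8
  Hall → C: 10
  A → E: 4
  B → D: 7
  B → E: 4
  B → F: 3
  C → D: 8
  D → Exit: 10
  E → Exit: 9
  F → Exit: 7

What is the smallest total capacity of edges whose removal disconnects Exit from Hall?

Augment Hall→A→E→Exit: bottleneck 4, flow now 4.
Augment Hall→B→D→Exit: bottleneck 7, flow now 11.
Augment Hall→B→E→Exit: bottleneck 1, flow now 12.
Augment Hall→C→D→Exit: bottleneck 3, flow now 15.
Augment Hall→C→D→B→E→Exit: bottleneck 3, flow now 18. (uses reverse residual edge)
Augment Hall→C→D→B→F→Exit: bottleneck 2, flow now 20. (uses reverse residual edge)
No augmenting path remains; maximum flow = 20.
By max-flow min-cut, the minimum cut capacity equals the max flow.
In the residual graph, reachable from Hall: {Hall, A, C}.
Min-cut edges: Hall→B (8), A→E (4), C→D (8); capacity 8 + 4 + 8 = 20.

20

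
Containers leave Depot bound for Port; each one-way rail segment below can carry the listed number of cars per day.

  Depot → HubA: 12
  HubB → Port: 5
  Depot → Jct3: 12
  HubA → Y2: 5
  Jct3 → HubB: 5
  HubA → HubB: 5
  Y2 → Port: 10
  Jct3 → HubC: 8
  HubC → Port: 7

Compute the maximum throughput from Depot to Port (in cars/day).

Augment Depot→Jct3→HubC→Port: bottleneck 7, flow now 7.
Augment Depot→Jct3→HubB→Port: bottleneck 5, flow now 12.
Augment Depot→HubA→Y2→Port: bottleneck 5, flow now 17.
No augmenting path remains; maximum flow = 17.
In the residual graph, reachable from Depot: {Depot, Jct3, HubA, HubC, HubB}.
Min-cut edges: HubA→Y2 (5), HubC→Port (7), HubB→Port (5); capacity 5 + 7 + 5 = 17.
This cut is saturated, so no flow can exceed 17.

17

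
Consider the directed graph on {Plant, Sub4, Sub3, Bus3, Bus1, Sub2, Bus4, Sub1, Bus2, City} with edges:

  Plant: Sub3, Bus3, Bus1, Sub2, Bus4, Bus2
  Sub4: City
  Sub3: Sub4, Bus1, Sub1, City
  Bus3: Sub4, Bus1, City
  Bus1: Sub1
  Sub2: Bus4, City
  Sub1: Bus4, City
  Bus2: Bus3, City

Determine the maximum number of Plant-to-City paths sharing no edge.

Assign every edge capacity 1; by Menger, the answer equals the max flow.
Path Plant→Sub3→City (+1); total 1.
Path Plant→Bus3→City (+1); total 2.
Path Plant→Sub2→City (+1); total 3.
Path Plant→Bus2→City (+1); total 4.
Path Plant→Bus1→Sub1→City (+1); total 5.
No residual Plant→City path; max flow = 5.
Certifying cut of size 5: {Plant→Bus1, Plant→Bus2, Plant→Bus3, Plant→Sub2, Plant→Sub3}.

5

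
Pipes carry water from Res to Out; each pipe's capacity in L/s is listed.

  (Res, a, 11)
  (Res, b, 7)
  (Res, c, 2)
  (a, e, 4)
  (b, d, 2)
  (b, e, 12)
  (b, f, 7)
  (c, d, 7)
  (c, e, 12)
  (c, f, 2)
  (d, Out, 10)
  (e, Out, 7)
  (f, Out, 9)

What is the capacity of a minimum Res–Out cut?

Augment Res→a→e→Out: bottleneck 4, flow now 4.
Augment Res→b→d→Out: bottleneck 2, flow now 6.
Augment Res→b→e→Out: bottleneck 3, flow now 9.
Augment Res→b→f→Out: bottleneck 2, flow now 11.
Augment Res→c→d→Out: bottleneck 2, flow now 13.
No augmenting path remains; maximum flow = 13.
By max-flow min-cut, the minimum cut capacity equals the max flow.
In the residual graph, reachable from Res: {Res, a}.
Min-cut edges: Res→b (7), Res→c (2), a→e (4); capacity 7 + 2 + 4 = 13.

13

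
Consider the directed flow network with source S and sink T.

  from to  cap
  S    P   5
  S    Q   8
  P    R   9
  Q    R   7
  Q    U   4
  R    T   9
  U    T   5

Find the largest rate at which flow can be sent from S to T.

Augment S→P→R→T: bottleneck 5, flow now 5.
Augment S→Q→R→T: bottleneck 4, flow now 9.
Augment S→Q→U→T: bottleneck 4, flow now 13.
No augmenting path remains; maximum flow = 13.
In the residual graph, reachable from S: {S}.
Min-cut edges: S→P (5), S→Q (8); capacity 5 + 8 = 13.
This cut is saturated, so no flow can exceed 13.

13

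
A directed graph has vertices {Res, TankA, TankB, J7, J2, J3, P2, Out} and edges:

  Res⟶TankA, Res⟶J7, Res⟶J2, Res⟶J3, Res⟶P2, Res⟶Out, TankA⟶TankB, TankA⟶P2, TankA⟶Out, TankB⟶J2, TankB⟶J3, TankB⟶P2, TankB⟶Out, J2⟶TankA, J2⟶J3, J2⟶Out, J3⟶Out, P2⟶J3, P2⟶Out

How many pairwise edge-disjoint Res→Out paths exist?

Assign every edge capacity 1; by Menger, the answer equals the max flow.
Path Res→Out (+1); total 1.
Path Res→TankA→Out (+1); total 2.
Path Res→J2→Out (+1); total 3.
Path Res→J3→Out (+1); total 4.
Path Res→P2→Out (+1); total 5.
No residual Res→Out path; max flow = 5.
Certifying cut of size 5: {Res→J2, Res→J3, Res→Out, Res→P2, Res→TankA}.

5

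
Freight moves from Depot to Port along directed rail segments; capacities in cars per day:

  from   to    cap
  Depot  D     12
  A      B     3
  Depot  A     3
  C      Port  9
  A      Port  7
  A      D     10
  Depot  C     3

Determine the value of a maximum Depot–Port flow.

Augment Depot→A→Port: bottleneck 3, flow now 3.
Augment Depot→C→Port: bottleneck 3, flow now 6.
No augmenting path remains; maximum flow = 6.
In the residual graph, reachable from Depot: {Depot, D}.
Min-cut edges: Depot→A (3), Depot→C (3); capacity 3 + 3 = 6.
This cut is saturated, so no flow can exceed 6.

6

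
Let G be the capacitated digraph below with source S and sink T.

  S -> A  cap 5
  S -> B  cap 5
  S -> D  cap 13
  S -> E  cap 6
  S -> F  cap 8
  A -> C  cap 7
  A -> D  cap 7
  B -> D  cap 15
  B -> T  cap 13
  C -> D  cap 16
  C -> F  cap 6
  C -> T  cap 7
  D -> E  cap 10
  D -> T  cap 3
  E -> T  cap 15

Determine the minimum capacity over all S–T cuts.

Augment S→B→T: bottleneck 5, flow now 5.
Augment S→D→T: bottleneck 3, flow now 8.
Augment S→E→T: bottleneck 6, flow now 14.
Augment S→A→C→T: bottleneck 5, flow now 19.
Augment S→D→E→T: bottleneck 9, flow now 28.
No augmenting path remains; maximum flow = 28.
By max-flow min-cut, the minimum cut capacity equals the max flow.
In the residual graph, reachable from S: {S, D, E, F}.
Min-cut edges: S→A (5), S→B (5), D→T (3), E→T (15); capacity 5 + 5 + 3 + 15 = 28.

28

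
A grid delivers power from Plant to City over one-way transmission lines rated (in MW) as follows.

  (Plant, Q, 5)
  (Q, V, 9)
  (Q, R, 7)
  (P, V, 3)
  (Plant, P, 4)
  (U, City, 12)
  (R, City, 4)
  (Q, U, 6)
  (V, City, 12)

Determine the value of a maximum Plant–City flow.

8

Augment Plant→P→V→City: bottleneck 3, flow now 3.
Augment Plant→Q→R→City: bottleneck 4, flow now 7.
Augment Plant→Q→U→City: bottleneck 1, flow now 8.
No augmenting path remains; maximum flow = 8.
In the residual graph, reachable from Plant: {Plant, P}.
Min-cut edges: Plant→Q (5), P→V (3); capacity 5 + 3 = 8.
This cut is saturated, so no flow can exceed 8.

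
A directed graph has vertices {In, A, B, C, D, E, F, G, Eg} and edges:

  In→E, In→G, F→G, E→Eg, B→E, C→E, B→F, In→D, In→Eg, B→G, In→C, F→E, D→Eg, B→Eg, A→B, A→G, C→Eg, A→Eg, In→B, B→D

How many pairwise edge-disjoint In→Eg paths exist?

5

Assign every edge capacity 1; by Menger, the answer equals the max flow.
Path In→Eg (+1); total 1.
Path In→B→Eg (+1); total 2.
Path In→C→Eg (+1); total 3.
Path In→D→Eg (+1); total 4.
Path In→E→Eg (+1); total 5.
No residual In→Eg path; max flow = 5.
Certifying cut of size 5: {In→B, In→C, In→D, In→E, In→Eg}.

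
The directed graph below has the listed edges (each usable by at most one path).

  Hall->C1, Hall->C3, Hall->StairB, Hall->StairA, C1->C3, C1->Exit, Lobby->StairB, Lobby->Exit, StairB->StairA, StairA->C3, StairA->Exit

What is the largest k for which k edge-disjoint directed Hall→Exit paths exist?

2

Assign every edge capacity 1; by Menger, the answer equals the max flow.
Path Hall→C1→Exit (+1); total 1.
Path Hall→StairA→Exit (+1); total 2.
No residual Hall→Exit path; max flow = 2.
Certifying cut of size 2: {Hall→C1, StairA→Exit}.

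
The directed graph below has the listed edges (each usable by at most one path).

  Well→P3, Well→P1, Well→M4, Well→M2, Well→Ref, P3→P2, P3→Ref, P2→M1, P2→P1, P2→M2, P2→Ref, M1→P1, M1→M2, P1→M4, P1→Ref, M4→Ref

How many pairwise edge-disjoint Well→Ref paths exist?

Assign every edge capacity 1; by Menger, the answer equals the max flow.
Path Well→Ref (+1); total 1.
Path Well→P3→Ref (+1); total 2.
Path Well→P1→Ref (+1); total 3.
Path Well→M4→Ref (+1); total 4.
No residual Well→Ref path; max flow = 4.
Certifying cut of size 4: {Well→M4, Well→P1, Well→P3, Well→Ref}.

4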